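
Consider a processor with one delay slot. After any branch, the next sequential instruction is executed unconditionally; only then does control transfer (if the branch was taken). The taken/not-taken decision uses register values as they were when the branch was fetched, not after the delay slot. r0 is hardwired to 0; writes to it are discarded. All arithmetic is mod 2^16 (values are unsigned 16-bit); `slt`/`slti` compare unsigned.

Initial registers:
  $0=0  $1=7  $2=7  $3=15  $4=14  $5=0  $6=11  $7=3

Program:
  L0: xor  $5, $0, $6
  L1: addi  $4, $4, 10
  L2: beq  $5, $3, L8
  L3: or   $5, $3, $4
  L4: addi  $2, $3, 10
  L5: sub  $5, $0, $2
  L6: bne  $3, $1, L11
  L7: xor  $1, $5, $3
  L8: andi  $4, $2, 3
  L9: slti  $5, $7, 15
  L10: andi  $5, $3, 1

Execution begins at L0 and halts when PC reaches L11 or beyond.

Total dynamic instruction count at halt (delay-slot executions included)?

8

  step pc=0: xor  $5, $0, $6  regs=(0,7,7,15,14,11,11,3)
  step pc=1: addi  $4, $4, 10  regs=(0,7,7,15,24,11,11,3)
  step pc=2: beq  $5, $3, L8  cond=F  regs=(0,7,7,15,24,11,11,3)
  step pc=3: or   $5, $3, $4  regs=(0,7,7,15,24,31,11,3)
  step pc=4: addi  $2, $3, 10  regs=(0,7,25,15,24,31,11,3)
  step pc=5: sub  $5, $0, $2  regs=(0,7,25,15,24,65511,11,3)
  step pc=6: bne  $3, $1, L11  cond=T  regs=(0,7,25,15,24,65511,11,3)
  step pc=7: xor  $1, $5, $3  regs=(0,65512,25,15,24,65511,11,3)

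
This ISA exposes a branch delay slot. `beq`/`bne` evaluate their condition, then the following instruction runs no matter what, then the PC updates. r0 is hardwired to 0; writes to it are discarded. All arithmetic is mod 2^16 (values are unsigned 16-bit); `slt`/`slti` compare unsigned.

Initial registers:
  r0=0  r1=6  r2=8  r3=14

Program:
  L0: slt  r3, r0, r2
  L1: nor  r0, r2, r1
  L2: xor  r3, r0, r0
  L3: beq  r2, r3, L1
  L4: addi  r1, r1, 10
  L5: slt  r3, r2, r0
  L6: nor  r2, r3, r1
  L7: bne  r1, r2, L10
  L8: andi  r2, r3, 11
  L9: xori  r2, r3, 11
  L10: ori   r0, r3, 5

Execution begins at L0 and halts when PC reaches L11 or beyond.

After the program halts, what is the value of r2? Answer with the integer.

0

[0] slt  r3, r0, r2  →  {r0:0, r1:6, r2:8, r3:1}
[1] nor  r0, r2, r1  →  {r0:0, r1:6, r2:8, r3:1}
[2] xor  r3, r0, r0  →  {r0:0, r1:6, r2:8, r3:0}
[3] beq  r2, r3, L1  →  {r0:0, r1:6, r2:8, r3:0}  ⟨branch fallthrough⟩
[4] addi  r1, r1, 10  →  {r0:0, r1:16, r2:8, r3:0}
[5] slt  r3, r2, r0  →  {r0:0, r1:16, r2:8, r3:0}
[6] nor  r2, r3, r1  →  {r0:0, r1:16, r2:65519, r3:0}
[7] bne  r1, r2, L10  →  {r0:0, r1:16, r2:65519, r3:0}  ⟨branch taken⟩
[8] andi  r2, r3, 11  →  {r0:0, r1:16, r2:0, r3:0}
[10] ori   r0, r3, 5  →  {r0:0, r1:16, r2:0, r3:0}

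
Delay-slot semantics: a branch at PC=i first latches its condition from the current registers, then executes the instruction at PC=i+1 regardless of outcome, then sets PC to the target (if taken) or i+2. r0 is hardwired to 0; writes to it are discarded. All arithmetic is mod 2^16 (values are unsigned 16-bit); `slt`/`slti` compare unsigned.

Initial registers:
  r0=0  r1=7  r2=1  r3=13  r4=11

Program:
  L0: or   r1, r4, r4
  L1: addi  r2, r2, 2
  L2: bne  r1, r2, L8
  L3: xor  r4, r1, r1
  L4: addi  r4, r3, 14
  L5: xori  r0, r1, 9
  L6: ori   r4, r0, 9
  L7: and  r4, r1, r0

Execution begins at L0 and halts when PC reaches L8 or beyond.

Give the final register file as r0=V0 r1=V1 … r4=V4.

r0=0 r1=11 r2=3 r3=13 r4=0

  step pc=0: or   r1, r4, r4  regs=(0,11,1,13,11)
  step pc=1: addi  r2, r2, 2  regs=(0,11,3,13,11)
  step pc=2: bne  r1, r2, L8  cond=T  regs=(0,11,3,13,11)
  step pc=3: xor  r4, r1, r1  regs=(0,11,3,13,0)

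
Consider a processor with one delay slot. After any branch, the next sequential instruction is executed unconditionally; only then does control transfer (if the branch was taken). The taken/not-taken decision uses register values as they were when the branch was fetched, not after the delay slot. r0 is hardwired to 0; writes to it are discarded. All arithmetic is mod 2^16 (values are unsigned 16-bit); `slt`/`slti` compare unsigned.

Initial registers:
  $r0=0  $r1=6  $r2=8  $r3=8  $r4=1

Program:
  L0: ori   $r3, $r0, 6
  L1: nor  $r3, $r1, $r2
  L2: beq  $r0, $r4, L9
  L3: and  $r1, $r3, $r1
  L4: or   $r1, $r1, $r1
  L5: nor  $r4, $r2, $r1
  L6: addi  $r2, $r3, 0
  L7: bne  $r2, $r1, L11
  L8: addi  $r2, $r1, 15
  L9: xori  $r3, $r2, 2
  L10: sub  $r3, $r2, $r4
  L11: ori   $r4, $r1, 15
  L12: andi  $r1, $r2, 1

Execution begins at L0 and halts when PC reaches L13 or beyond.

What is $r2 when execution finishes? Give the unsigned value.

15

#0 ori   $r3, $r0, 6 ; 0/6/8/6/1
#1 nor  $r3, $r1, $r2 ; 0/6/8/65521/1
#2 beq  $r0, $r4, L9 ; 0/6/8/65521/1 ; →fallthru
#3 and  $r1, $r3, $r1 ; 0/0/8/65521/1
#4 or   $r1, $r1, $r1 ; 0/0/8/65521/1
#5 nor  $r4, $r2, $r1 ; 0/0/8/65521/65527
#6 addi  $r2, $r3, 0 ; 0/0/65521/65521/65527
#7 bne  $r2, $r1, L11 ; 0/0/65521/65521/65527 ; →target
#8 addi  $r2, $r1, 15 ; 0/0/15/65521/65527
#11 ori   $r4, $r1, 15 ; 0/0/15/65521/15
#12 andi  $r1, $r2, 1 ; 0/1/15/65521/15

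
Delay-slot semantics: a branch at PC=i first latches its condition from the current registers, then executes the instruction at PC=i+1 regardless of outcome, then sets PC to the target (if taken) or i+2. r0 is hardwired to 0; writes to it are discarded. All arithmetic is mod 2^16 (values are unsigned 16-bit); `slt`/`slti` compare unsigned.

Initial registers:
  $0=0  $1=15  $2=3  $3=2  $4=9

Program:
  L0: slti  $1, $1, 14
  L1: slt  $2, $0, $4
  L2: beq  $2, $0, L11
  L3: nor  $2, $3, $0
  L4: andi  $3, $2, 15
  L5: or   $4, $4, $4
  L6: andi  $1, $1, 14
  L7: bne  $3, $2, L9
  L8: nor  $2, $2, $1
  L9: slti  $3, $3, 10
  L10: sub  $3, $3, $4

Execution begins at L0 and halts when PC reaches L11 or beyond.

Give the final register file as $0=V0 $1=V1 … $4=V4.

  step pc=0: slti  $1, $1, 14  regs=(0,0,3,2,9)
  step pc=1: slt  $2, $0, $4  regs=(0,0,1,2,9)
  step pc=2: beq  $2, $0, L11  cond=F  regs=(0,0,1,2,9)
  step pc=3: nor  $2, $3, $0  regs=(0,0,65533,2,9)
  step pc=4: andi  $3, $2, 15  regs=(0,0,65533,13,9)
  step pc=5: or   $4, $4, $4  regs=(0,0,65533,13,9)
  step pc=6: andi  $1, $1, 14  regs=(0,0,65533,13,9)
  step pc=7: bne  $3, $2, L9  cond=T  regs=(0,0,65533,13,9)
  step pc=8: nor  $2, $2, $1  regs=(0,0,2,13,9)
  step pc=9: slti  $3, $3, 10  regs=(0,0,2,0,9)
  step pc=10: sub  $3, $3, $4  regs=(0,0,2,65527,9)

$0=0 $1=0 $2=2 $3=65527 $4=9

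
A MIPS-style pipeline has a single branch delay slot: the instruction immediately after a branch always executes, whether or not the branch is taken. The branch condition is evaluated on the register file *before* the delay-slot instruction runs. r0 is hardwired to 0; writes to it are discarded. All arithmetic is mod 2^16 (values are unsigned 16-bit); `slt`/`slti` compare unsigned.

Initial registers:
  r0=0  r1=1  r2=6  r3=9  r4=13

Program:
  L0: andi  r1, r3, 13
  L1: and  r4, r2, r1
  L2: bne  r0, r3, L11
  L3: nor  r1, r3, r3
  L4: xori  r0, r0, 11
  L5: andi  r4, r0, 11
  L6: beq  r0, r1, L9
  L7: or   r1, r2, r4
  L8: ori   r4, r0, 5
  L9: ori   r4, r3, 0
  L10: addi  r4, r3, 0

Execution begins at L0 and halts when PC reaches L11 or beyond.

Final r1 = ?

#0 andi  r1, r3, 13 ; 0/9/6/9/13
#1 and  r4, r2, r1 ; 0/9/6/9/0
#2 bne  r0, r3, L11 ; 0/9/6/9/0 ; →target
#3 nor  r1, r3, r3 ; 0/65526/6/9/0

65526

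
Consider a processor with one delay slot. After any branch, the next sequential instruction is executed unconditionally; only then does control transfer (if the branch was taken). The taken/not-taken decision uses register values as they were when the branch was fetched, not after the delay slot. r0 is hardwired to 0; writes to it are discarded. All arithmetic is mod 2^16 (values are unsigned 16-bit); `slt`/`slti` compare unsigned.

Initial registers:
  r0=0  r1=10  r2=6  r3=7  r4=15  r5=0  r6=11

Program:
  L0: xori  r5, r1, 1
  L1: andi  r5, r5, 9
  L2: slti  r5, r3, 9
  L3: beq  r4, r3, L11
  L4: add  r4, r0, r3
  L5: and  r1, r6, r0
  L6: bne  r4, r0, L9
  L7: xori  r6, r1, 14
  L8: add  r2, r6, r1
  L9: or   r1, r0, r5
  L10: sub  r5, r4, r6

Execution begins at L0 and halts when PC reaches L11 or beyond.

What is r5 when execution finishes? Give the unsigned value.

65529

#0 xori  r5, r1, 1 ; 0/10/6/7/15/11/11
#1 andi  r5, r5, 9 ; 0/10/6/7/15/9/11
#2 slti  r5, r3, 9 ; 0/10/6/7/15/1/11
#3 beq  r4, r3, L11 ; 0/10/6/7/15/1/11 ; →fallthru
#4 add  r4, r0, r3 ; 0/10/6/7/7/1/11
#5 and  r1, r6, r0 ; 0/0/6/7/7/1/11
#6 bne  r4, r0, L9 ; 0/0/6/7/7/1/11 ; →target
#7 xori  r6, r1, 14 ; 0/0/6/7/7/1/14
#9 or   r1, r0, r5 ; 0/1/6/7/7/1/14
#10 sub  r5, r4, r6 ; 0/1/6/7/7/65529/14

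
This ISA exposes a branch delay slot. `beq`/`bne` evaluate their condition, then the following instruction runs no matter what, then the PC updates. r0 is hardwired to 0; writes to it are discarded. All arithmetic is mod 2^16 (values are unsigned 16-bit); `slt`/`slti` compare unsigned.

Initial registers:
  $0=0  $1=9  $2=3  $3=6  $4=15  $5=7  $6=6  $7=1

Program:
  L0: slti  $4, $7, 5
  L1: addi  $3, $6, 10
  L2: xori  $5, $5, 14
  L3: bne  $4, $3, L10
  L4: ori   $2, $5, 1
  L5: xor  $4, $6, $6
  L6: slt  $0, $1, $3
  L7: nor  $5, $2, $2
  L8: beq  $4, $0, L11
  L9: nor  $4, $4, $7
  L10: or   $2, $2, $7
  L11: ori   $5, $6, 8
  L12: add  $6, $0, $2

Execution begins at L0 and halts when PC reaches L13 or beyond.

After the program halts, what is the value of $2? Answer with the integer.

9

#0 slti  $4, $7, 5 ; 0/9/3/6/1/7/6/1
#1 addi  $3, $6, 10 ; 0/9/3/16/1/7/6/1
#2 xori  $5, $5, 14 ; 0/9/3/16/1/9/6/1
#3 bne  $4, $3, L10 ; 0/9/3/16/1/9/6/1 ; →target
#4 ori   $2, $5, 1 ; 0/9/9/16/1/9/6/1
#10 or   $2, $2, $7 ; 0/9/9/16/1/9/6/1
#11 ori   $5, $6, 8 ; 0/9/9/16/1/14/6/1
#12 add  $6, $0, $2 ; 0/9/9/16/1/14/9/1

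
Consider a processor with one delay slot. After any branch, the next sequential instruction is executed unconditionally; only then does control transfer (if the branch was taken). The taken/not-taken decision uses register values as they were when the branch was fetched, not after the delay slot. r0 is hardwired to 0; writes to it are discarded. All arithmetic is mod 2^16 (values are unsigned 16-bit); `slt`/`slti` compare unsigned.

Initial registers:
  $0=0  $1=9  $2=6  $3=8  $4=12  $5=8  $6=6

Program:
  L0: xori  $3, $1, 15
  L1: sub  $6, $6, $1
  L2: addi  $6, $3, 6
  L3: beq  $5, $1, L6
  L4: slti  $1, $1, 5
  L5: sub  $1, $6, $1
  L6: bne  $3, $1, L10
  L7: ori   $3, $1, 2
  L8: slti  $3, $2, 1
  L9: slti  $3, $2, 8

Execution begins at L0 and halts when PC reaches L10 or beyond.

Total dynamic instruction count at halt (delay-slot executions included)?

8

#0 xori  $3, $1, 15 ; 0/9/6/6/12/8/6
#1 sub  $6, $6, $1 ; 0/9/6/6/12/8/65533
#2 addi  $6, $3, 6 ; 0/9/6/6/12/8/12
#3 beq  $5, $1, L6 ; 0/9/6/6/12/8/12 ; →fallthru
#4 slti  $1, $1, 5 ; 0/0/6/6/12/8/12
#5 sub  $1, $6, $1 ; 0/12/6/6/12/8/12
#6 bne  $3, $1, L10 ; 0/12/6/6/12/8/12 ; →target
#7 ori   $3, $1, 2 ; 0/12/6/14/12/8/12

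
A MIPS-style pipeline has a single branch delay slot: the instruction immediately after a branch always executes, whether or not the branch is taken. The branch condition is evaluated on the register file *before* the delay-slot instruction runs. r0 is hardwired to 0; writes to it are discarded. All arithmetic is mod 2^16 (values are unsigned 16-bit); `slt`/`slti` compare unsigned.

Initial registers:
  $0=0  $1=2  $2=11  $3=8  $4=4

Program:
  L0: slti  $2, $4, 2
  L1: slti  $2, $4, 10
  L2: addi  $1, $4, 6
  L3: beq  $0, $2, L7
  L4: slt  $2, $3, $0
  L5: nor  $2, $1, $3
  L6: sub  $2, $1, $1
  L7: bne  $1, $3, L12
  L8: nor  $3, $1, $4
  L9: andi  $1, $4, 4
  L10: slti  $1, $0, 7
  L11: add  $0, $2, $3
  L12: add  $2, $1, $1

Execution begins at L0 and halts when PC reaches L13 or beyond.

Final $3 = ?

PC=0  slti  $2, $4, 2        | $0=0 $1=2 $2=0 $3=8 $4=4
PC=1  slti  $2, $4, 10       | $0=0 $1=2 $2=1 $3=8 $4=4
PC=2  addi  $1, $4, 6        | $0=0 $1=10 $2=1 $3=8 $4=4
PC=3  beq  $0, $2, L7        | $0=0 $1=10 $2=1 $3=8 $4=4  [not taken]
PC=4  slt  $2, $3, $0        | $0=0 $1=10 $2=0 $3=8 $4=4
PC=5  nor  $2, $1, $3        | $0=0 $1=10 $2=65525 $3=8 $4=4
PC=6  sub  $2, $1, $1        | $0=0 $1=10 $2=0 $3=8 $4=4
PC=7  bne  $1, $3, L12       | $0=0 $1=10 $2=0 $3=8 $4=4  [TAKEN]
PC=8  nor  $3, $1, $4        | $0=0 $1=10 $2=0 $3=65521 $4=4
PC=12 add  $2, $1, $1        | $0=0 $1=10 $2=20 $3=65521 $4=4

65521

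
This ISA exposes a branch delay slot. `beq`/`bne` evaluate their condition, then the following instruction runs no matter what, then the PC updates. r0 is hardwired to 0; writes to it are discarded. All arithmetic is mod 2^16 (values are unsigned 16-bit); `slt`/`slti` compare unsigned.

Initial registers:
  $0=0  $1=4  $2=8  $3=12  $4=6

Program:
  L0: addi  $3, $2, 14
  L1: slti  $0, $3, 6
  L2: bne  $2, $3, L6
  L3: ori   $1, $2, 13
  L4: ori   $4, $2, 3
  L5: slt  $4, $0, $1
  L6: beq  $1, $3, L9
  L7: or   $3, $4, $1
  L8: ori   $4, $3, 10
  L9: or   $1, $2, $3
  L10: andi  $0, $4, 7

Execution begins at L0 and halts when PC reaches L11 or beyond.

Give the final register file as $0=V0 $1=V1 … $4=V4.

$0=0 $1=15 $2=8 $3=15 $4=15

PC=0  addi  $3, $2, 14       | $0=0 $1=4 $2=8 $3=22 $4=6
PC=1  slti  $0, $3, 6        | $0=0 $1=4 $2=8 $3=22 $4=6
PC=2  bne  $2, $3, L6        | $0=0 $1=4 $2=8 $3=22 $4=6  [TAKEN]
PC=3  ori   $1, $2, 13       | $0=0 $1=13 $2=8 $3=22 $4=6
PC=6  beq  $1, $3, L9        | $0=0 $1=13 $2=8 $3=22 $4=6  [not taken]
PC=7  or   $3, $4, $1        | $0=0 $1=13 $2=8 $3=15 $4=6
PC=8  ori   $4, $3, 10       | $0=0 $1=13 $2=8 $3=15 $4=15
PC=9  or   $1, $2, $3        | $0=0 $1=15 $2=8 $3=15 $4=15
PC=10 andi  $0, $4, 7        | $0=0 $1=15 $2=8 $3=15 $4=15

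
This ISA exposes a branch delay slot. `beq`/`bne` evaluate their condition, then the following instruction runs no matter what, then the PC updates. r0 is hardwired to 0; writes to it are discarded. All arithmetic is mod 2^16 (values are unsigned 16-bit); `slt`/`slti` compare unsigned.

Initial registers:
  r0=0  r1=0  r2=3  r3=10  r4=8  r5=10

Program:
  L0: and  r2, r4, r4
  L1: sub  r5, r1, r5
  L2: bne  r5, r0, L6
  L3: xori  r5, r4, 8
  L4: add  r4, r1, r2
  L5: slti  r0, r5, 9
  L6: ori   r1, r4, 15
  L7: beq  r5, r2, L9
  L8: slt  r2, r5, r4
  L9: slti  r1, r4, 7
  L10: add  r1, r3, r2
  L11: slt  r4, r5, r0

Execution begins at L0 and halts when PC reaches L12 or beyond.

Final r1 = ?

  step pc=0: and  r2, r4, r4  regs=(0,0,8,10,8,10)
  step pc=1: sub  r5, r1, r5  regs=(0,0,8,10,8,65526)
  step pc=2: bne  r5, r0, L6  cond=T  regs=(0,0,8,10,8,65526)
  step pc=3: xori  r5, r4, 8  regs=(0,0,8,10,8,0)
  step pc=6: ori   r1, r4, 15  regs=(0,15,8,10,8,0)
  step pc=7: beq  r5, r2, L9  cond=F  regs=(0,15,8,10,8,0)
  step pc=8: slt  r2, r5, r4  regs=(0,15,1,10,8,0)
  step pc=9: slti  r1, r4, 7  regs=(0,0,1,10,8,0)
  step pc=10: add  r1, r3, r2  regs=(0,11,1,10,8,0)
  step pc=11: slt  r4, r5, r0  regs=(0,11,1,10,0,0)

11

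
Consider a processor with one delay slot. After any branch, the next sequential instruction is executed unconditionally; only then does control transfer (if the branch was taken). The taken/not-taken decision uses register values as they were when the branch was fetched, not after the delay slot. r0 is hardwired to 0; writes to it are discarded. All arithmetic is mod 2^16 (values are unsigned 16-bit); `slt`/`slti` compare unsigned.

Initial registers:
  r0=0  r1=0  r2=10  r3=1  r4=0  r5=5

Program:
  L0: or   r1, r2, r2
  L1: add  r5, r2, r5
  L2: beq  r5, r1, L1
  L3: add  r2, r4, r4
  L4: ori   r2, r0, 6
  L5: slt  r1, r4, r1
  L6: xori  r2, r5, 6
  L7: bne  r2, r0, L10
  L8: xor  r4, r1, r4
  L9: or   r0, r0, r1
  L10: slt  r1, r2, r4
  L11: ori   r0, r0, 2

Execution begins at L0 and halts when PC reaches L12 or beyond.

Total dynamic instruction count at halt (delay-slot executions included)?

11

  step pc=0: or   r1, r2, r2  regs=(0,10,10,1,0,5)
  step pc=1: add  r5, r2, r5  regs=(0,10,10,1,0,15)
  step pc=2: beq  r5, r1, L1  cond=F  regs=(0,10,10,1,0,15)
  step pc=3: add  r2, r4, r4  regs=(0,10,0,1,0,15)
  step pc=4: ori   r2, r0, 6  regs=(0,10,6,1,0,15)
  step pc=5: slt  r1, r4, r1  regs=(0,1,6,1,0,15)
  step pc=6: xori  r2, r5, 6  regs=(0,1,9,1,0,15)
  step pc=7: bne  r2, r0, L10  cond=T  regs=(0,1,9,1,0,15)
  step pc=8: xor  r4, r1, r4  regs=(0,1,9,1,1,15)
  step pc=10: slt  r1, r2, r4  regs=(0,0,9,1,1,15)
  step pc=11: ori   r0, r0, 2  regs=(0,0,9,1,1,15)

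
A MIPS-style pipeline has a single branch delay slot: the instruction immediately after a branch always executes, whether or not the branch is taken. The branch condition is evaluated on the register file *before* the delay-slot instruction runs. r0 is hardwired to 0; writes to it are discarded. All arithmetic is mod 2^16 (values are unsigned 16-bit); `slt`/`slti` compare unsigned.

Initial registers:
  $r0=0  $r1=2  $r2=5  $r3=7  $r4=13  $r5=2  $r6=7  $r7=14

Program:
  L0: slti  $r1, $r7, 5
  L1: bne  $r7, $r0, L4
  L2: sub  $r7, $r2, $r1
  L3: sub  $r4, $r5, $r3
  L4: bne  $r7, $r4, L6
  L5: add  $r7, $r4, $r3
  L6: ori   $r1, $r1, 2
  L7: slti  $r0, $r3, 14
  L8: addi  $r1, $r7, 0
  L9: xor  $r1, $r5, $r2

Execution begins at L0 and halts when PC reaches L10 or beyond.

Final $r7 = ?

20

#0 slti  $r1, $r7, 5 ; 0/0/5/7/13/2/7/14
#1 bne  $r7, $r0, L4 ; 0/0/5/7/13/2/7/14 ; →target
#2 sub  $r7, $r2, $r1 ; 0/0/5/7/13/2/7/5
#4 bne  $r7, $r4, L6 ; 0/0/5/7/13/2/7/5 ; →target
#5 add  $r7, $r4, $r3 ; 0/0/5/7/13/2/7/20
#6 ori   $r1, $r1, 2 ; 0/2/5/7/13/2/7/20
#7 slti  $r0, $r3, 14 ; 0/2/5/7/13/2/7/20
#8 addi  $r1, $r7, 0 ; 0/20/5/7/13/2/7/20
#9 xor  $r1, $r5, $r2 ; 0/7/5/7/13/2/7/20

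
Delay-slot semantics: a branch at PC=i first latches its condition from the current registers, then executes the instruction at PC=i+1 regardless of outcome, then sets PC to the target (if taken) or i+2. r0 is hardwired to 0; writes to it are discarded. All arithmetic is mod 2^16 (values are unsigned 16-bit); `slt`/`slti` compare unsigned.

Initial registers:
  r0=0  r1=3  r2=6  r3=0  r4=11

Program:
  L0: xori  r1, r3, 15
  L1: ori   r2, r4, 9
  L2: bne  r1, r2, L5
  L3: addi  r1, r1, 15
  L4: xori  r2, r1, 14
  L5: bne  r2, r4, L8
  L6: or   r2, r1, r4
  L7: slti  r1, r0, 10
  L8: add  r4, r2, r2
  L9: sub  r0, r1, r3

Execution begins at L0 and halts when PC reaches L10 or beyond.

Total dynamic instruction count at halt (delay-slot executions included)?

9

#0 xori  r1, r3, 15 ; 0/15/6/0/11
#1 ori   r2, r4, 9 ; 0/15/11/0/11
#2 bne  r1, r2, L5 ; 0/15/11/0/11 ; →target
#3 addi  r1, r1, 15 ; 0/30/11/0/11
#5 bne  r2, r4, L8 ; 0/30/11/0/11 ; →fallthru
#6 or   r2, r1, r4 ; 0/30/31/0/11
#7 slti  r1, r0, 10 ; 0/1/31/0/11
#8 add  r4, r2, r2 ; 0/1/31/0/62
#9 sub  r0, r1, r3 ; 0/1/31/0/62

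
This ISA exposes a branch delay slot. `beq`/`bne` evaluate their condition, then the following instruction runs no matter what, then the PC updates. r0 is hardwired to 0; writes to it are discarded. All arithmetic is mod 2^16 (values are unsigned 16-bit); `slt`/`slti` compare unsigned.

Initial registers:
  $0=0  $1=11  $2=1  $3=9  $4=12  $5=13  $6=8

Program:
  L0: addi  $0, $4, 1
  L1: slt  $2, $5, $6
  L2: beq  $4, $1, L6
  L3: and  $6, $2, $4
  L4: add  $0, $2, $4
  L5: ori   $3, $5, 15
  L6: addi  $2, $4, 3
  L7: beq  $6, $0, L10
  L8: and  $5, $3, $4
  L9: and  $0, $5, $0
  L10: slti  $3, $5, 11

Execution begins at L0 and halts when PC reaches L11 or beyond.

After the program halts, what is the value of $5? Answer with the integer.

  step pc=0: addi  $0, $4, 1  regs=(0,11,1,9,12,13,8)
  step pc=1: slt  $2, $5, $6  regs=(0,11,0,9,12,13,8)
  step pc=2: beq  $4, $1, L6  cond=F  regs=(0,11,0,9,12,13,8)
  step pc=3: and  $6, $2, $4  regs=(0,11,0,9,12,13,0)
  step pc=4: add  $0, $2, $4  regs=(0,11,0,9,12,13,0)
  step pc=5: ori   $3, $5, 15  regs=(0,11,0,15,12,13,0)
  step pc=6: addi  $2, $4, 3  regs=(0,11,15,15,12,13,0)
  step pc=7: beq  $6, $0, L10  cond=T  regs=(0,11,15,15,12,13,0)
  step pc=8: and  $5, $3, $4  regs=(0,11,15,15,12,12,0)
  step pc=10: slti  $3, $5, 11  regs=(0,11,15,0,12,12,0)

12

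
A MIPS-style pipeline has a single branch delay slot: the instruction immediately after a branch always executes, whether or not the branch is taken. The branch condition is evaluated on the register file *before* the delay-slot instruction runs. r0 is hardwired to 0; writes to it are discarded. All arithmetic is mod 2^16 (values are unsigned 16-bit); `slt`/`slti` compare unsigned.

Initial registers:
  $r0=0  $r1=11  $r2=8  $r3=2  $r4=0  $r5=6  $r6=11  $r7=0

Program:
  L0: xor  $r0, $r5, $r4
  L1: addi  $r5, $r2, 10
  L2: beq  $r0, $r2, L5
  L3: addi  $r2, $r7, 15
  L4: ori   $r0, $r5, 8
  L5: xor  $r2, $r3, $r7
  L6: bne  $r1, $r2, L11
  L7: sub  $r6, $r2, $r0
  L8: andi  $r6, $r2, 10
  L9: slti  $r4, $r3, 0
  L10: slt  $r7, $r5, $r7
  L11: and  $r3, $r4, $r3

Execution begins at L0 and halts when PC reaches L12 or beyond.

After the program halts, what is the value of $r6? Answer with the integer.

  step pc=0: xor  $r0, $r5, $r4  regs=(0,11,8,2,0,6,11,0)
  step pc=1: addi  $r5, $r2, 10  regs=(0,11,8,2,0,18,11,0)
  step pc=2: beq  $r0, $r2, L5  cond=F  regs=(0,11,8,2,0,18,11,0)
  step pc=3: addi  $r2, $r7, 15  regs=(0,11,15,2,0,18,11,0)
  step pc=4: ori   $r0, $r5, 8  regs=(0,11,15,2,0,18,11,0)
  step pc=5: xor  $r2, $r3, $r7  regs=(0,11,2,2,0,18,11,0)
  step pc=6: bne  $r1, $r2, L11  cond=T  regs=(0,11,2,2,0,18,11,0)
  step pc=7: sub  $r6, $r2, $r0  regs=(0,11,2,2,0,18,2,0)
  step pc=11: and  $r3, $r4, $r3  regs=(0,11,2,0,0,18,2,0)

2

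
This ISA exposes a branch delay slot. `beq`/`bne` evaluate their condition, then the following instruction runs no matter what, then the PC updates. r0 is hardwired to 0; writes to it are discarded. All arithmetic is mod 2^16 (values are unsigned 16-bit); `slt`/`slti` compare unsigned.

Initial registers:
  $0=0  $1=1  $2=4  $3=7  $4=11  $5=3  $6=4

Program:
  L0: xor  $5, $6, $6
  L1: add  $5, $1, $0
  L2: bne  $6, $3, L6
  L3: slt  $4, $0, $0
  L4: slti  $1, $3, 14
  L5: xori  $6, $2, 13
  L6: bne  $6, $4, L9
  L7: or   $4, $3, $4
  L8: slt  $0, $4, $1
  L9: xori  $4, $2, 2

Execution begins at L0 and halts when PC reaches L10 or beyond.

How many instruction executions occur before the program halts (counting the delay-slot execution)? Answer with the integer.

7

PC=0  xor  $5, $6, $6        | $0=0 $1=1 $2=4 $3=7 $4=11 $5=0 $6=4
PC=1  add  $5, $1, $0        | $0=0 $1=1 $2=4 $3=7 $4=11 $5=1 $6=4
PC=2  bne  $6, $3, L6        | $0=0 $1=1 $2=4 $3=7 $4=11 $5=1 $6=4  [TAKEN]
PC=3  slt  $4, $0, $0        | $0=0 $1=1 $2=4 $3=7 $4=0 $5=1 $6=4
PC=6  bne  $6, $4, L9        | $0=0 $1=1 $2=4 $3=7 $4=0 $5=1 $6=4  [TAKEN]
PC=7  or   $4, $3, $4        | $0=0 $1=1 $2=4 $3=7 $4=7 $5=1 $6=4
PC=9  xori  $4, $2, 2        | $0=0 $1=1 $2=4 $3=7 $4=6 $5=1 $6=4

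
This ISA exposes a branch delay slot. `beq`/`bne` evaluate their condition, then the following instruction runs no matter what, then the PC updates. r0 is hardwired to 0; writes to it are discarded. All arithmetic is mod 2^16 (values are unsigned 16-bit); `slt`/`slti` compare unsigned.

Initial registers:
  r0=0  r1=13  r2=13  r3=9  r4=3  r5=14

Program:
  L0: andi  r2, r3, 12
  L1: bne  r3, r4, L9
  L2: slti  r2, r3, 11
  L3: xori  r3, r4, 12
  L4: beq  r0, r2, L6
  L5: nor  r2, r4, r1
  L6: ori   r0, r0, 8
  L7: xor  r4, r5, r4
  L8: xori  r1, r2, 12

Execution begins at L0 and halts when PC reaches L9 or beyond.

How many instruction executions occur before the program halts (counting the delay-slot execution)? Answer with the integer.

3

PC=0  andi  r2, r3, 12       | r0=0 r1=13 r2=8 r3=9 r4=3 r5=14
PC=1  bne  r3, r4, L9        | r0=0 r1=13 r2=8 r3=9 r4=3 r5=14  [TAKEN]
PC=2  slti  r2, r3, 11       | r0=0 r1=13 r2=1 r3=9 r4=3 r5=14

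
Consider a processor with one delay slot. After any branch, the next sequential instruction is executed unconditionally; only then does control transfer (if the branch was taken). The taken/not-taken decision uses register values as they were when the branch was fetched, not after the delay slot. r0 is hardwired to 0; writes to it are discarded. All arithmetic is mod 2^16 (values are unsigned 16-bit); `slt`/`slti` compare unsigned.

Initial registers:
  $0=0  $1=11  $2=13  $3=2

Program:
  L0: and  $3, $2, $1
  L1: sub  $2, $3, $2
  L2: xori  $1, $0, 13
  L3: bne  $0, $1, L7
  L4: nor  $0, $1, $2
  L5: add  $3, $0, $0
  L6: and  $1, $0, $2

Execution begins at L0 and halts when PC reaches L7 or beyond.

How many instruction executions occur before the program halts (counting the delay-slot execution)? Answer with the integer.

PC=0  and  $3, $2, $1        | $0=0 $1=11 $2=13 $3=9
PC=1  sub  $2, $3, $2        | $0=0 $1=11 $2=65532 $3=9
PC=2  xori  $1, $0, 13       | $0=0 $1=13 $2=65532 $3=9
PC=3  bne  $0, $1, L7        | $0=0 $1=13 $2=65532 $3=9  [TAKEN]
PC=4  nor  $0, $1, $2        | $0=0 $1=13 $2=65532 $3=9

5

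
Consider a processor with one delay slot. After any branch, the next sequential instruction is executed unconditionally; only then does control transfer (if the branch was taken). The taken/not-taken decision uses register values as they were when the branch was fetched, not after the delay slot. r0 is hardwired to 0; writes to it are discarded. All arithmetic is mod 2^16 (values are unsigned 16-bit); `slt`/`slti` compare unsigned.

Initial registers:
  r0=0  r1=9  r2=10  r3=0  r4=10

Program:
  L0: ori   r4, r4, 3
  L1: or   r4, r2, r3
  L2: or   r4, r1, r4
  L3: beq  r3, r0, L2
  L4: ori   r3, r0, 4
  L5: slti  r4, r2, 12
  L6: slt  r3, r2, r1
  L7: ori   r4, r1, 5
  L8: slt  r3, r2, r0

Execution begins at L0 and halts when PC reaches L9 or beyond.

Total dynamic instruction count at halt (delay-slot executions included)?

12

  step pc=0: ori   r4, r4, 3  regs=(0,9,10,0,11)
  step pc=1: or   r4, r2, r3  regs=(0,9,10,0,10)
  step pc=2: or   r4, r1, r4  regs=(0,9,10,0,11)
  step pc=3: beq  r3, r0, L2  cond=T  regs=(0,9,10,0,11)
  step pc=4: ori   r3, r0, 4  regs=(0,9,10,4,11)
  step pc=2: or   r4, r1, r4  regs=(0,9,10,4,11)
  step pc=3: beq  r3, r0, L2  cond=F  regs=(0,9,10,4,11)
  step pc=4: ori   r3, r0, 4  regs=(0,9,10,4,11)
  step pc=5: slti  r4, r2, 12  regs=(0,9,10,4,1)
  step pc=6: slt  r3, r2, r1  regs=(0,9,10,0,1)
  step pc=7: ori   r4, r1, 5  regs=(0,9,10,0,13)
  step pc=8: slt  r3, r2, r0  regs=(0,9,10,0,13)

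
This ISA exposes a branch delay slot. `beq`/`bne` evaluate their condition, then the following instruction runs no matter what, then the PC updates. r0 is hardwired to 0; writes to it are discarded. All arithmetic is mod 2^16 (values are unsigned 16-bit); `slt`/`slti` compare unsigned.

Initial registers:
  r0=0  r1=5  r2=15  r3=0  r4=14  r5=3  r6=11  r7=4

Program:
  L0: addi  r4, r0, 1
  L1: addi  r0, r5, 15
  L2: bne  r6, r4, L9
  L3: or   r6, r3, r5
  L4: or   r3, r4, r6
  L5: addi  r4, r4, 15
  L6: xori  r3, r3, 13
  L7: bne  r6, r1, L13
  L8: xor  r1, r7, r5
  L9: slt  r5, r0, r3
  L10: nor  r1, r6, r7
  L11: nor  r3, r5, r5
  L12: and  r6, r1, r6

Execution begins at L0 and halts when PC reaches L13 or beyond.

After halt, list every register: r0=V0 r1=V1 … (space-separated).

#0 addi  r4, r0, 1 ; 0/5/15/0/1/3/11/4
#1 addi  r0, r5, 15 ; 0/5/15/0/1/3/11/4
#2 bne  r6, r4, L9 ; 0/5/15/0/1/3/11/4 ; →target
#3 or   r6, r3, r5 ; 0/5/15/0/1/3/3/4
#9 slt  r5, r0, r3 ; 0/5/15/0/1/0/3/4
#10 nor  r1, r6, r7 ; 0/65528/15/0/1/0/3/4
#11 nor  r3, r5, r5 ; 0/65528/15/65535/1/0/3/4
#12 and  r6, r1, r6 ; 0/65528/15/65535/1/0/0/4

r0=0 r1=65528 r2=15 r3=65535 r4=1 r5=0 r6=0 r7=4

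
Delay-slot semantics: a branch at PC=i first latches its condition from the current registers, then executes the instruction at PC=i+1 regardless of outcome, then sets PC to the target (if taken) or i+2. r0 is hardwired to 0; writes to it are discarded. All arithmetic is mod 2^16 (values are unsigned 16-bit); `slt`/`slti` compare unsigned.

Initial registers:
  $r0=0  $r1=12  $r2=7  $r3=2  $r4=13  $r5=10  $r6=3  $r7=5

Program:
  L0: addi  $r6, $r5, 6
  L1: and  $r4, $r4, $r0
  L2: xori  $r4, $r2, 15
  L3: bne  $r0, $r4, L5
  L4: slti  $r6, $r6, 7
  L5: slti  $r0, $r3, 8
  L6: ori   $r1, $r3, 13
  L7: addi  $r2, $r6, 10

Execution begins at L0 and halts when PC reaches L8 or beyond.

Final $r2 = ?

[0] addi  $r6, $r5, 6  →  {$r0:0, $r1:12, $r2:7, $r3:2, $r4:13, $r5:10, $r6:16, $r7:5}
[1] and  $r4, $r4, $r0  →  {$r0:0, $r1:12, $r2:7, $r3:2, $r4:0, $r5:10, $r6:16, $r7:5}
[2] xori  $r4, $r2, 15  →  {$r0:0, $r1:12, $r2:7, $r3:2, $r4:8, $r5:10, $r6:16, $r7:5}
[3] bne  $r0, $r4, L5  →  {$r0:0, $r1:12, $r2:7, $r3:2, $r4:8, $r5:10, $r6:16, $r7:5}  ⟨branch taken⟩
[4] slti  $r6, $r6, 7  →  {$r0:0, $r1:12, $r2:7, $r3:2, $r4:8, $r5:10, $r6:0, $r7:5}
[5] slti  $r0, $r3, 8  →  {$r0:0, $r1:12, $r2:7, $r3:2, $r4:8, $r5:10, $r6:0, $r7:5}
[6] ori   $r1, $r3, 13  →  {$r0:0, $r1:15, $r2:7, $r3:2, $r4:8, $r5:10, $r6:0, $r7:5}
[7] addi  $r2, $r6, 10  →  {$r0:0, $r1:15, $r2:10, $r3:2, $r4:8, $r5:10, $r6:0, $r7:5}

10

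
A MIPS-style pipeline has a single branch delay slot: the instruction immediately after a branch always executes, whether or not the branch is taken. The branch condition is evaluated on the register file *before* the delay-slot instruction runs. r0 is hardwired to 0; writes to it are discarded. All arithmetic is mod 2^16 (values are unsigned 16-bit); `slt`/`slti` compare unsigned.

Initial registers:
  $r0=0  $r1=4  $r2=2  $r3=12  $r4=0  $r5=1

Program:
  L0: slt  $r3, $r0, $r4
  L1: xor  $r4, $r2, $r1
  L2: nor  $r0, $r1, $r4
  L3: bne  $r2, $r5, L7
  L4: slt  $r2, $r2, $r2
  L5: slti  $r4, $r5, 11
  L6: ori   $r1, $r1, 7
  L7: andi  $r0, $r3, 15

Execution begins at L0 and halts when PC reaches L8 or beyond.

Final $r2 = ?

0

#0 slt  $r3, $r0, $r4 ; 0/4/2/0/0/1
#1 xor  $r4, $r2, $r1 ; 0/4/2/0/6/1
#2 nor  $r0, $r1, $r4 ; 0/4/2/0/6/1
#3 bne  $r2, $r5, L7 ; 0/4/2/0/6/1 ; →target
#4 slt  $r2, $r2, $r2 ; 0/4/0/0/6/1
#7 andi  $r0, $r3, 15 ; 0/4/0/0/6/1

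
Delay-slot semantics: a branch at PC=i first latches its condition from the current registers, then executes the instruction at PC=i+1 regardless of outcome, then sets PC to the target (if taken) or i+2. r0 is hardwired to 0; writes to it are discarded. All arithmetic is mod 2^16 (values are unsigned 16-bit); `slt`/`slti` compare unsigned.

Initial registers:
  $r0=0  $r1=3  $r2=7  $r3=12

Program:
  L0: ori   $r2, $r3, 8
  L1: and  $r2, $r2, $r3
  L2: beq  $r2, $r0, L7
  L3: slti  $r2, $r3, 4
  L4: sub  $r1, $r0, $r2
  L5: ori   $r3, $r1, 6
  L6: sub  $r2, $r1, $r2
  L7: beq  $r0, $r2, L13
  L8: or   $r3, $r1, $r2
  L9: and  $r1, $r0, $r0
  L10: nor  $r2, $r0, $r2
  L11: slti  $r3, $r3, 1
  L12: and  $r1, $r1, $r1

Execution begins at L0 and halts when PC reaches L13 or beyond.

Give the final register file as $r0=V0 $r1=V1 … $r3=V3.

[0] ori   $r2, $r3, 8  →  {$r0:0, $r1:3, $r2:12, $r3:12}
[1] and  $r2, $r2, $r3  →  {$r0:0, $r1:3, $r2:12, $r3:12}
[2] beq  $r2, $r0, L7  →  {$r0:0, $r1:3, $r2:12, $r3:12}  ⟨branch fallthrough⟩
[3] slti  $r2, $r3, 4  →  {$r0:0, $r1:3, $r2:0, $r3:12}
[4] sub  $r1, $r0, $r2  →  {$r0:0, $r1:0, $r2:0, $r3:12}
[5] ori   $r3, $r1, 6  →  {$r0:0, $r1:0, $r2:0, $r3:6}
[6] sub  $r2, $r1, $r2  →  {$r0:0, $r1:0, $r2:0, $r3:6}
[7] beq  $r0, $r2, L13  →  {$r0:0, $r1:0, $r2:0, $r3:6}  ⟨branch taken⟩
[8] or   $r3, $r1, $r2  →  {$r0:0, $r1:0, $r2:0, $r3:0}

$r0=0 $r1=0 $r2=0 $r3=0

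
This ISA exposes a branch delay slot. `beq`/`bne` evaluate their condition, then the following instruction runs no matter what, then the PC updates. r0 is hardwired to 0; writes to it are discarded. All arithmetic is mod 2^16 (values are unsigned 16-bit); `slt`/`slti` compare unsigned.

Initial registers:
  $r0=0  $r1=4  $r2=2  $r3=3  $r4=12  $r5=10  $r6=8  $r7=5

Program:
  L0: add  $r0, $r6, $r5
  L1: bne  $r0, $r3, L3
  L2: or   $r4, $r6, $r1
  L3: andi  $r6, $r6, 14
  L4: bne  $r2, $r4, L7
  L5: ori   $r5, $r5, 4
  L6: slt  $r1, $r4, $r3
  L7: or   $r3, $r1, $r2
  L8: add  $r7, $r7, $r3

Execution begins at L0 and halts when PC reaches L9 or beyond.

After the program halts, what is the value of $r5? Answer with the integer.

PC=0  add  $r0, $r6, $r5     | $r0=0 $r1=4 $r2=2 $r3=3 $r4=12 $r5=10 $r6=8 $r7=5
PC=1  bne  $r0, $r3, L3      | $r0=0 $r1=4 $r2=2 $r3=3 $r4=12 $r5=10 $r6=8 $r7=5  [TAKEN]
PC=2  or   $r4, $r6, $r1     | $r0=0 $r1=4 $r2=2 $r3=3 $r4=12 $r5=10 $r6=8 $r7=5
PC=3  andi  $r6, $r6, 14     | $r0=0 $r1=4 $r2=2 $r3=3 $r4=12 $r5=10 $r6=8 $r7=5
PC=4  bne  $r2, $r4, L7      | $r0=0 $r1=4 $r2=2 $r3=3 $r4=12 $r5=10 $r6=8 $r7=5  [TAKEN]
PC=5  ori   $r5, $r5, 4      | $r0=0 $r1=4 $r2=2 $r3=3 $r4=12 $r5=14 $r6=8 $r7=5
PC=7  or   $r3, $r1, $r2     | $r0=0 $r1=4 $r2=2 $r3=6 $r4=12 $r5=14 $r6=8 $r7=5
PC=8  add  $r7, $r7, $r3     | $r0=0 $r1=4 $r2=2 $r3=6 $r4=12 $r5=14 $r6=8 $r7=11

14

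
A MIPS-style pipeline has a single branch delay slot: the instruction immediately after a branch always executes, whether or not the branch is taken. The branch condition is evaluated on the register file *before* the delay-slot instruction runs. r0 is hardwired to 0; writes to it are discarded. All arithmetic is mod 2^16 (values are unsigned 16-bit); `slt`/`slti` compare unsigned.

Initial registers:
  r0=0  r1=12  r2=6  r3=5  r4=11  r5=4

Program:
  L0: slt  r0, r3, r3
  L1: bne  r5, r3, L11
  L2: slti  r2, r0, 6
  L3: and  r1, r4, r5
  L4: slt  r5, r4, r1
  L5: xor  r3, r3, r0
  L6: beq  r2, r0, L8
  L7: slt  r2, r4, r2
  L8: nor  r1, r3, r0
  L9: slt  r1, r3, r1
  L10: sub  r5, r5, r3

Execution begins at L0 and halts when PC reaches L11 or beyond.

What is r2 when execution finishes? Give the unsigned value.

PC=0  slt  r0, r3, r3        | r0=0 r1=12 r2=6 r3=5 r4=11 r5=4
PC=1  bne  r5, r3, L11       | r0=0 r1=12 r2=6 r3=5 r4=11 r5=4  [TAKEN]
PC=2  slti  r2, r0, 6        | r0=0 r1=12 r2=1 r3=5 r4=11 r5=4

1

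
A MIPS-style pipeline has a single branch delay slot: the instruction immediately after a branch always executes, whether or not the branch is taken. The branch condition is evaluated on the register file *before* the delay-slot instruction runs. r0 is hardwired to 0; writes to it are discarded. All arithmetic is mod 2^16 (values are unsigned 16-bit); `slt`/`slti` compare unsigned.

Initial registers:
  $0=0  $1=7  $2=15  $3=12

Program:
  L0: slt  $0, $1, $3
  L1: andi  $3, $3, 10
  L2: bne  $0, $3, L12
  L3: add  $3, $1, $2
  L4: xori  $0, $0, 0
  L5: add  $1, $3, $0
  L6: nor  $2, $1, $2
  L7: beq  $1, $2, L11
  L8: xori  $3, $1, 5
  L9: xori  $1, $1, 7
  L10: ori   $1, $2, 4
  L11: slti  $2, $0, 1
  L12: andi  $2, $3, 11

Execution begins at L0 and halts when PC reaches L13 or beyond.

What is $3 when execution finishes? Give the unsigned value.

22

PC=0  slt  $0, $1, $3        | $0=0 $1=7 $2=15 $3=12
PC=1  andi  $3, $3, 10       | $0=0 $1=7 $2=15 $3=8
PC=2  bne  $0, $3, L12       | $0=0 $1=7 $2=15 $3=8  [TAKEN]
PC=3  add  $3, $1, $2        | $0=0 $1=7 $2=15 $3=22
PC=12 andi  $2, $3, 11       | $0=0 $1=7 $2=2 $3=22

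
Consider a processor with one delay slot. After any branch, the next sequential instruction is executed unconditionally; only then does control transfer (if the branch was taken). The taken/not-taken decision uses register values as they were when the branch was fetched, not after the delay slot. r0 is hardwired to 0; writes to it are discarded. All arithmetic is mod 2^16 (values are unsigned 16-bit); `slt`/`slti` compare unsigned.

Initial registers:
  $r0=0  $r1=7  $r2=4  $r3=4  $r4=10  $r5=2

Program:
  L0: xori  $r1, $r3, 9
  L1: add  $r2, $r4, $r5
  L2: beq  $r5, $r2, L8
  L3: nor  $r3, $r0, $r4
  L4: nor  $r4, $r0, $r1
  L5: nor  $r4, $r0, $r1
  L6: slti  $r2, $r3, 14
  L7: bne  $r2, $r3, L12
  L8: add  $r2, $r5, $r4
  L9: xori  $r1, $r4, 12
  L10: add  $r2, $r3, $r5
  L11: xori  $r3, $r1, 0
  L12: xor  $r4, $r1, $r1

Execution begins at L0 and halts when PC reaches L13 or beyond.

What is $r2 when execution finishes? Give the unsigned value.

65524

#0 xori  $r1, $r3, 9 ; 0/13/4/4/10/2
#1 add  $r2, $r4, $r5 ; 0/13/12/4/10/2
#2 beq  $r5, $r2, L8 ; 0/13/12/4/10/2 ; →fallthru
#3 nor  $r3, $r0, $r4 ; 0/13/12/65525/10/2
#4 nor  $r4, $r0, $r1 ; 0/13/12/65525/65522/2
#5 nor  $r4, $r0, $r1 ; 0/13/12/65525/65522/2
#6 slti  $r2, $r3, 14 ; 0/13/0/65525/65522/2
#7 bne  $r2, $r3, L12 ; 0/13/0/65525/65522/2 ; →target
#8 add  $r2, $r5, $r4 ; 0/13/65524/65525/65522/2
#12 xor  $r4, $r1, $r1 ; 0/13/65524/65525/0/2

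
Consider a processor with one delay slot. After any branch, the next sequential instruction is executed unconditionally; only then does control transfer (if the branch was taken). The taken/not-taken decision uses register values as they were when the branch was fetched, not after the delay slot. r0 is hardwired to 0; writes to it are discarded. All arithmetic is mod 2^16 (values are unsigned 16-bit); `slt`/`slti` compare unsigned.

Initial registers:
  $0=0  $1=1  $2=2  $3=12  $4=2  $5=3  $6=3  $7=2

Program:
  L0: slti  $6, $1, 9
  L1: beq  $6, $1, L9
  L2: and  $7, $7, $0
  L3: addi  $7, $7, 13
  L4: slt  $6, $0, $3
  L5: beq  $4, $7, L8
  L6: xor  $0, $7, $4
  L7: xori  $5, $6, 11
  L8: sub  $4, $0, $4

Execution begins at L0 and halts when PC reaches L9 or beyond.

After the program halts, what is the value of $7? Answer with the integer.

[0] slti  $6, $1, 9  →  {$0:0, $1:1, $2:2, $3:12, $4:2, $5:3, $6:1, $7:2}
[1] beq  $6, $1, L9  →  {$0:0, $1:1, $2:2, $3:12, $4:2, $5:3, $6:1, $7:2}  ⟨branch taken⟩
[2] and  $7, $7, $0  →  {$0:0, $1:1, $2:2, $3:12, $4:2, $5:3, $6:1, $7:0}

0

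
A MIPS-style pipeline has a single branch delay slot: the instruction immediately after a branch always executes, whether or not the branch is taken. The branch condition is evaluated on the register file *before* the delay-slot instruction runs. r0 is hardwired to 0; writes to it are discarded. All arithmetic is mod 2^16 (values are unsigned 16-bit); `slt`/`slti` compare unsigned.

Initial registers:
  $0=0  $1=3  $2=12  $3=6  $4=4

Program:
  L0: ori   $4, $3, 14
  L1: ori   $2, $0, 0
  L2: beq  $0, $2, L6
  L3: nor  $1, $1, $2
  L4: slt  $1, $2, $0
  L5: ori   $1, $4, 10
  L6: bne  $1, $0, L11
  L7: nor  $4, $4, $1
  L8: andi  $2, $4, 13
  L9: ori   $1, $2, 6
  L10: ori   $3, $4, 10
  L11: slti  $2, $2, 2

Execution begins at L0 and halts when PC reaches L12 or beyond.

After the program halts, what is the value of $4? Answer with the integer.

[0] ori   $4, $3, 14  →  {$0:0, $1:3, $2:12, $3:6, $4:14}
[1] ori   $2, $0, 0  →  {$0:0, $1:3, $2:0, $3:6, $4:14}
[2] beq  $0, $2, L6  →  {$0:0, $1:3, $2:0, $3:6, $4:14}  ⟨branch taken⟩
[3] nor  $1, $1, $2  →  {$0:0, $1:65532, $2:0, $3:6, $4:14}
[6] bne  $1, $0, L11  →  {$0:0, $1:65532, $2:0, $3:6, $4:14}  ⟨branch taken⟩
[7] nor  $4, $4, $1  →  {$0:0, $1:65532, $2:0, $3:6, $4:1}
[11] slti  $2, $2, 2  →  {$0:0, $1:65532, $2:1, $3:6, $4:1}

1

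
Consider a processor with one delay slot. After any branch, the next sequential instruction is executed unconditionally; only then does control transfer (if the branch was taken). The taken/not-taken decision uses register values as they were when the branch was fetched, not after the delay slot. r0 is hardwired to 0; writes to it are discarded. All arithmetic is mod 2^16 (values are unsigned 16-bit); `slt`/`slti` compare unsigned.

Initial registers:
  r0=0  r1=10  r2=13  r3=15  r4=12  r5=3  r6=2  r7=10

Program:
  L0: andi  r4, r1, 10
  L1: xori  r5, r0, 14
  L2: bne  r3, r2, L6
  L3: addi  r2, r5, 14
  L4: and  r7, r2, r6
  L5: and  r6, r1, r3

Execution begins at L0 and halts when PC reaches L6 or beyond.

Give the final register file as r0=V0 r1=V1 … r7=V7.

#0 andi  r4, r1, 10 ; 0/10/13/15/10/3/2/10
#1 xori  r5, r0, 14 ; 0/10/13/15/10/14/2/10
#2 bne  r3, r2, L6 ; 0/10/13/15/10/14/2/10 ; →target
#3 addi  r2, r5, 14 ; 0/10/28/15/10/14/2/10

r0=0 r1=10 r2=28 r3=15 r4=10 r5=14 r6=2 r7=10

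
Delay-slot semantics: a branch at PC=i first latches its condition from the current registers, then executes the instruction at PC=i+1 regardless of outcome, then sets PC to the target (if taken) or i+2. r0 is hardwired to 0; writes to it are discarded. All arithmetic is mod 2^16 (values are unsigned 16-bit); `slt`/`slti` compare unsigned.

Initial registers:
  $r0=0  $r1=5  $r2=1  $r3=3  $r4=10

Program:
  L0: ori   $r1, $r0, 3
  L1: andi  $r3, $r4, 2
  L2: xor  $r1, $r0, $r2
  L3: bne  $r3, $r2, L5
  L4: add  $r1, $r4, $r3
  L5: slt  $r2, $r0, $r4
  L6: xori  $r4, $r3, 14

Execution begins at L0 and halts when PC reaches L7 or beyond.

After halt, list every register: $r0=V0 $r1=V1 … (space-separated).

$r0=0 $r1=12 $r2=1 $r3=2 $r4=12

PC=0  ori   $r1, $r0, 3      | $r0=0 $r1=3 $r2=1 $r3=3 $r4=10
PC=1  andi  $r3, $r4, 2      | $r0=0 $r1=3 $r2=1 $r3=2 $r4=10
PC=2  xor  $r1, $r0, $r2     | $r0=0 $r1=1 $r2=1 $r3=2 $r4=10
PC=3  bne  $r3, $r2, L5      | $r0=0 $r1=1 $r2=1 $r3=2 $r4=10  [TAKEN]
PC=4  add  $r1, $r4, $r3     | $r0=0 $r1=12 $r2=1 $r3=2 $r4=10
PC=5  slt  $r2, $r0, $r4     | $r0=0 $r1=12 $r2=1 $r3=2 $r4=10
PC=6  xori  $r4, $r3, 14     | $r0=0 $r1=12 $r2=1 $r3=2 $r4=12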